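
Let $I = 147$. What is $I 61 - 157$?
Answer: $8810$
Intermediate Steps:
$I 61 - 157 = 147 \cdot 61 - 157 = 8967 - 157 = 8810$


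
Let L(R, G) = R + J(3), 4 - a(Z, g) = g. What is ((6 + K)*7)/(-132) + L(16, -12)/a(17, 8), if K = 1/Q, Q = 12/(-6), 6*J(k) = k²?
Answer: -14/3 ≈ -4.6667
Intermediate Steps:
J(k) = k²/6
a(Z, g) = 4 - g
Q = -2 (Q = 12*(-⅙) = -2)
K = -½ (K = 1/(-2) = -½ ≈ -0.50000)
L(R, G) = 3/2 + R (L(R, G) = R + (⅙)*3² = R + (⅙)*9 = R + 3/2 = 3/2 + R)
((6 + K)*7)/(-132) + L(16, -12)/a(17, 8) = ((6 - ½)*7)/(-132) + (3/2 + 16)/(4 - 1*8) = ((11/2)*7)*(-1/132) + 35/(2*(4 - 8)) = (77/2)*(-1/132) + (35/2)/(-4) = -7/24 + (35/2)*(-¼) = -7/24 - 35/8 = -14/3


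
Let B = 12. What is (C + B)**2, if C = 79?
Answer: 8281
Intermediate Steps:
(C + B)**2 = (79 + 12)**2 = 91**2 = 8281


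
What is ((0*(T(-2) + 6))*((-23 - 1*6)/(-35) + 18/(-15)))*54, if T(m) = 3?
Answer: 0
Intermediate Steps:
((0*(T(-2) + 6))*((-23 - 1*6)/(-35) + 18/(-15)))*54 = ((0*(3 + 6))*((-23 - 1*6)/(-35) + 18/(-15)))*54 = ((0*9)*((-23 - 6)*(-1/35) + 18*(-1/15)))*54 = (0*(-29*(-1/35) - 6/5))*54 = (0*(29/35 - 6/5))*54 = (0*(-13/35))*54 = 0*54 = 0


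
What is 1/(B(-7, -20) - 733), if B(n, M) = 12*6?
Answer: -1/661 ≈ -0.0015129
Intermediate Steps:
B(n, M) = 72
1/(B(-7, -20) - 733) = 1/(72 - 733) = 1/(-661) = -1/661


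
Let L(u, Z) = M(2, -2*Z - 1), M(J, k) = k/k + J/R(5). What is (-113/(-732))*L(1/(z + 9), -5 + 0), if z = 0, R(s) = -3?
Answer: 113/2196 ≈ 0.051457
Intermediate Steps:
M(J, k) = 1 - J/3 (M(J, k) = k/k + J/(-3) = 1 + J*(-1/3) = 1 - J/3)
L(u, Z) = 1/3 (L(u, Z) = 1 - 1/3*2 = 1 - 2/3 = 1/3)
(-113/(-732))*L(1/(z + 9), -5 + 0) = -113/(-732)*(1/3) = -113*(-1/732)*(1/3) = (113/732)*(1/3) = 113/2196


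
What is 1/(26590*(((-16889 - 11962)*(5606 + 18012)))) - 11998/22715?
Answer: -21054315357703/39860707897164 ≈ -0.52820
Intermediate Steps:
1/(26590*(((-16889 - 11962)*(5606 + 18012)))) - 11998/22715 = 1/(26590*((-28851*23618))) - 11998*1/22715 = (1/26590)/(-681402918) - 1714/3245 = (1/26590)*(-1/681402918) - 1714/3245 = -1/18118503589620 - 1714/3245 = -21054315357703/39860707897164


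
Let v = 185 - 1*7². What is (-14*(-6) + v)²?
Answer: 48400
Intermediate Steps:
v = 136 (v = 185 - 1*49 = 185 - 49 = 136)
(-14*(-6) + v)² = (-14*(-6) + 136)² = (84 + 136)² = 220² = 48400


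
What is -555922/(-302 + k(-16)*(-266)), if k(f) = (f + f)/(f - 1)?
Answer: 4725337/6823 ≈ 692.56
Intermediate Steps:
k(f) = 2*f/(-1 + f) (k(f) = (2*f)/(-1 + f) = 2*f/(-1 + f))
-555922/(-302 + k(-16)*(-266)) = -555922/(-302 + (2*(-16)/(-1 - 16))*(-266)) = -555922/(-302 + (2*(-16)/(-17))*(-266)) = -555922/(-302 + (2*(-16)*(-1/17))*(-266)) = -555922/(-302 + (32/17)*(-266)) = -555922/(-302 - 8512/17) = -555922/(-13646/17) = -555922*(-17/13646) = 4725337/6823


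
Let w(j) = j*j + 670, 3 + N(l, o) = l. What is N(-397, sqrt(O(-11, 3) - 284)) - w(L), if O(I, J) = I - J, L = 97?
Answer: -10479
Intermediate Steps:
N(l, o) = -3 + l
w(j) = 670 + j**2 (w(j) = j**2 + 670 = 670 + j**2)
N(-397, sqrt(O(-11, 3) - 284)) - w(L) = (-3 - 397) - (670 + 97**2) = -400 - (670 + 9409) = -400 - 1*10079 = -400 - 10079 = -10479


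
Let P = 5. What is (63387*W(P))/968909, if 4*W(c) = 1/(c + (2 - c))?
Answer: 63387/7751272 ≈ 0.0081776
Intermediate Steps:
W(c) = ⅛ (W(c) = 1/(4*(c + (2 - c))) = (¼)/2 = (¼)*(½) = ⅛)
(63387*W(P))/968909 = (63387*(⅛))/968909 = (63387/8)*(1/968909) = 63387/7751272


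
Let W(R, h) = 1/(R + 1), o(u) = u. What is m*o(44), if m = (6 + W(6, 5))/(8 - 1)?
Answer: 1892/49 ≈ 38.612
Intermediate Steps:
W(R, h) = 1/(1 + R)
m = 43/49 (m = (6 + 1/(1 + 6))/(8 - 1) = (6 + 1/7)/7 = (6 + 1/7)*(1/7) = (43/7)*(1/7) = 43/49 ≈ 0.87755)
m*o(44) = (43/49)*44 = 1892/49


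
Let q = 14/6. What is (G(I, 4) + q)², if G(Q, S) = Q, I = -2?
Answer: ⅑ ≈ 0.11111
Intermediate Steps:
q = 7/3 (q = 14*(⅙) = 7/3 ≈ 2.3333)
(G(I, 4) + q)² = (-2 + 7/3)² = (⅓)² = ⅑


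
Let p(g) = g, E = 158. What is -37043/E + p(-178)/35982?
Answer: -666454675/2842578 ≈ -234.45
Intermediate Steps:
-37043/E + p(-178)/35982 = -37043/158 - 178/35982 = -37043*1/158 - 178*1/35982 = -37043/158 - 89/17991 = -666454675/2842578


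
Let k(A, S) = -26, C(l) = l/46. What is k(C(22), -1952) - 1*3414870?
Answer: -3414896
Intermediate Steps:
C(l) = l/46 (C(l) = l*(1/46) = l/46)
k(C(22), -1952) - 1*3414870 = -26 - 1*3414870 = -26 - 3414870 = -3414896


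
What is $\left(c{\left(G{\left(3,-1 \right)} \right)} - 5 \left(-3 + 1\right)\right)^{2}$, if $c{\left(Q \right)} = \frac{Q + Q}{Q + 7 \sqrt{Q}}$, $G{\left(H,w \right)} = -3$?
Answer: $\frac{2 \left(- 1117 i + 420 \sqrt{3}\right)}{- 23 i + 7 \sqrt{3}} \approx 102.1 + 9.434 i$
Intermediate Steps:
$c{\left(Q \right)} = \frac{2 Q}{Q + 7 \sqrt{Q}}$
$\left(c{\left(G{\left(3,-1 \right)} \right)} - 5 \left(-3 + 1\right)\right)^{2} = \left(2 \left(-3\right) \frac{1}{-3 + 7 \sqrt{-3}} - 5 \left(-3 + 1\right)\right)^{2} = \left(2 \left(-3\right) \frac{1}{-3 + 7 i \sqrt{3}} - -10\right)^{2} = \left(2 \left(-3\right) \frac{1}{-3 + 7 i \sqrt{3}} + 10\right)^{2} = \left(- \frac{6}{-3 + 7 i \sqrt{3}} + 10\right)^{2} = \left(10 - \frac{6}{-3 + 7 i \sqrt{3}}\right)^{2}$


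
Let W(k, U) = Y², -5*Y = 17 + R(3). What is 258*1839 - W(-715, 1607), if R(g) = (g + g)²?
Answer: 11858741/25 ≈ 4.7435e+5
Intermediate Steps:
R(g) = 4*g² (R(g) = (2*g)² = 4*g²)
Y = -53/5 (Y = -(17 + 4*3²)/5 = -(17 + 4*9)/5 = -(17 + 36)/5 = -⅕*53 = -53/5 ≈ -10.600)
W(k, U) = 2809/25 (W(k, U) = (-53/5)² = 2809/25)
258*1839 - W(-715, 1607) = 258*1839 - 1*2809/25 = 474462 - 2809/25 = 11858741/25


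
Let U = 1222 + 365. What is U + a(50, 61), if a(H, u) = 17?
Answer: 1604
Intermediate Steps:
U = 1587
U + a(50, 61) = 1587 + 17 = 1604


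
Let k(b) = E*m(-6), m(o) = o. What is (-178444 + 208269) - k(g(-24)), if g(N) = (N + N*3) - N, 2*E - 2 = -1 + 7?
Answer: 29849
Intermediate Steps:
E = 4 (E = 1 + (-1 + 7)/2 = 1 + (½)*6 = 1 + 3 = 4)
g(N) = 3*N (g(N) = (N + 3*N) - N = 4*N - N = 3*N)
k(b) = -24 (k(b) = 4*(-6) = -24)
(-178444 + 208269) - k(g(-24)) = (-178444 + 208269) - 1*(-24) = 29825 + 24 = 29849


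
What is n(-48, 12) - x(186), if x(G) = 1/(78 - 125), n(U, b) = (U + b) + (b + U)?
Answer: -3383/47 ≈ -71.979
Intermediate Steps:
n(U, b) = 2*U + 2*b (n(U, b) = (U + b) + (U + b) = 2*U + 2*b)
x(G) = -1/47 (x(G) = 1/(-47) = -1/47)
n(-48, 12) - x(186) = (2*(-48) + 2*12) - 1*(-1/47) = (-96 + 24) + 1/47 = -72 + 1/47 = -3383/47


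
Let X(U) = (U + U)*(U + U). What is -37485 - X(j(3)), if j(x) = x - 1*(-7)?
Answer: -37885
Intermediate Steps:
j(x) = 7 + x (j(x) = x + 7 = 7 + x)
X(U) = 4*U² (X(U) = (2*U)*(2*U) = 4*U²)
-37485 - X(j(3)) = -37485 - 4*(7 + 3)² = -37485 - 4*10² = -37485 - 4*100 = -37485 - 1*400 = -37485 - 400 = -37885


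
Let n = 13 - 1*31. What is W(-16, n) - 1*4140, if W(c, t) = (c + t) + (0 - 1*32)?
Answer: -4206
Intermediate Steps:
n = -18 (n = 13 - 31 = -18)
W(c, t) = -32 + c + t (W(c, t) = (c + t) + (0 - 32) = (c + t) - 32 = -32 + c + t)
W(-16, n) - 1*4140 = (-32 - 16 - 18) - 1*4140 = -66 - 4140 = -4206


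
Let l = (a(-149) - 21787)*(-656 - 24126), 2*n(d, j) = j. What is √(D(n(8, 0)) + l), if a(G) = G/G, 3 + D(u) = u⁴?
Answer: 3*√59988961 ≈ 23236.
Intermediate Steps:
n(d, j) = j/2
D(u) = -3 + u⁴
a(G) = 1
l = 539900652 (l = (1 - 21787)*(-656 - 24126) = -21786*(-24782) = 539900652)
√(D(n(8, 0)) + l) = √((-3 + ((½)*0)⁴) + 539900652) = √((-3 + 0⁴) + 539900652) = √((-3 + 0) + 539900652) = √(-3 + 539900652) = √539900649 = 3*√59988961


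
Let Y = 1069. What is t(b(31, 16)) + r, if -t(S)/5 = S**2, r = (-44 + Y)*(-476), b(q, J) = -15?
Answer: -489025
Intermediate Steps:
r = -487900 (r = (-44 + 1069)*(-476) = 1025*(-476) = -487900)
t(S) = -5*S**2
t(b(31, 16)) + r = -5*(-15)**2 - 487900 = -5*225 - 487900 = -1125 - 487900 = -489025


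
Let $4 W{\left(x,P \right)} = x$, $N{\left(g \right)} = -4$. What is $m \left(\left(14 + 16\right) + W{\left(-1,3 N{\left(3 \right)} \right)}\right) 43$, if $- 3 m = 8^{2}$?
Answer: $- \frac{81872}{3} \approx -27291.0$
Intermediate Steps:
$m = - \frac{64}{3}$ ($m = - \frac{8^{2}}{3} = \left(- \frac{1}{3}\right) 64 = - \frac{64}{3} \approx -21.333$)
$W{\left(x,P \right)} = \frac{x}{4}$
$m \left(\left(14 + 16\right) + W{\left(-1,3 N{\left(3 \right)} \right)}\right) 43 = - \frac{64 \left(\left(14 + 16\right) + \frac{1}{4} \left(-1\right)\right)}{3} \cdot 43 = - \frac{64 \left(30 - \frac{1}{4}\right)}{3} \cdot 43 = \left(- \frac{64}{3}\right) \frac{119}{4} \cdot 43 = \left(- \frac{1904}{3}\right) 43 = - \frac{81872}{3}$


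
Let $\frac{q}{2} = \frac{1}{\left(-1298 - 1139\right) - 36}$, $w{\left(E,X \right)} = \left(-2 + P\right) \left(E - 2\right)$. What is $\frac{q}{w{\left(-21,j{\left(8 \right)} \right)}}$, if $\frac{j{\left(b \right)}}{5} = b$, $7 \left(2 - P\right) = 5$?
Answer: $- \frac{14}{284395} \approx -4.9227 \cdot 10^{-5}$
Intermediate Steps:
$P = \frac{9}{7}$ ($P = 2 - \frac{5}{7} = \frac{9}{7} \approx 1.2857$)
$j{\left(b \right)} = 5 b$
$w{\left(E,X \right)} = \frac{10}{7} - \frac{5 E}{7}$ ($w{\left(E,X \right)} = \left(-2 + \frac{9}{7}\right) \left(E - 2\right) = - \frac{5 \left(-2 + E\right)}{7} = \frac{10}{7} - \frac{5 E}{7}$)
$q = - \frac{2}{2473}$ ($q = \frac{2}{\left(-1298 - 1139\right) - 36} = \frac{2}{-2437 - 36} = \frac{2}{-2473} = 2 \left(- \frac{1}{2473}\right) = - \frac{2}{2473} \approx -0.00080873$)
$\frac{q}{w{\left(-21,j{\left(8 \right)} \right)}} = - \frac{2}{2473 \left(\frac{10}{7} - -15\right)} = - \frac{2}{2473 \left(\frac{10}{7} + 15\right)} = - \frac{2}{2473 \cdot \frac{115}{7}} = \left(- \frac{2}{2473}\right) \frac{7}{115} = - \frac{14}{284395}$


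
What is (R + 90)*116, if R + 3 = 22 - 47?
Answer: 7192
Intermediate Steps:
R = -28 (R = -3 + (22 - 47) = -3 - 25 = -28)
(R + 90)*116 = (-28 + 90)*116 = 62*116 = 7192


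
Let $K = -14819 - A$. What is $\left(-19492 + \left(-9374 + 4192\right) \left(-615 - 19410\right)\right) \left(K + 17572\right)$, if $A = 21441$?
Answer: $-1938881083904$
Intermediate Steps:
$K = -36260$ ($K = -14819 - 21441 = -36260$)
$\left(-19492 + \left(-9374 + 4192\right) \left(-615 - 19410\right)\right) \left(K + 17572\right) = \left(-19492 + \left(-9374 + 4192\right) \left(-615 - 19410\right)\right) \left(-36260 + 17572\right) = \left(-19492 - -103769550\right) \left(-18688\right) = \left(-19492 + 103769550\right) \left(-18688\right) = 103750058 \left(-18688\right) = -1938881083904$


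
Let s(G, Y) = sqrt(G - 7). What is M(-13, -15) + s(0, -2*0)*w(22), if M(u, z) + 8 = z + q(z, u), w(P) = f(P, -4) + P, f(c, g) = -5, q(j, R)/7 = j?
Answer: -128 + 17*I*sqrt(7) ≈ -128.0 + 44.978*I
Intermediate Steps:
q(j, R) = 7*j
s(G, Y) = sqrt(-7 + G)
w(P) = -5 + P
M(u, z) = -8 + 8*z (M(u, z) = -8 + (z + 7*z) = -8 + 8*z)
M(-13, -15) + s(0, -2*0)*w(22) = (-8 + 8*(-15)) + sqrt(-7 + 0)*(-5 + 22) = (-8 - 120) + sqrt(-7)*17 = -128 + (I*sqrt(7))*17 = -128 + 17*I*sqrt(7)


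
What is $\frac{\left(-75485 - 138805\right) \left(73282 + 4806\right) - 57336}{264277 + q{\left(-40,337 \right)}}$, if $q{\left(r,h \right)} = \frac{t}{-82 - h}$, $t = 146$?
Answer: $- \frac{2337117034888}{36910639} \approx -63318.0$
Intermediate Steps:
$q{\left(r,h \right)} = \frac{146}{-82 - h}$
$\frac{\left(-75485 - 138805\right) \left(73282 + 4806\right) - 57336}{264277 + q{\left(-40,337 \right)}} = \frac{\left(-75485 - 138805\right) \left(73282 + 4806\right) - 57336}{264277 - \frac{146}{82 + 337}} = \frac{\left(-214290\right) 78088 - 57336}{264277 - \frac{146}{419}} = \frac{-16733477520 - 57336}{264277 - \frac{146}{419}} = - \frac{16733534856}{264277 - \frac{146}{419}} = - \frac{16733534856}{\frac{110731917}{419}} = \left(-16733534856\right) \frac{419}{110731917} = - \frac{2337117034888}{36910639}$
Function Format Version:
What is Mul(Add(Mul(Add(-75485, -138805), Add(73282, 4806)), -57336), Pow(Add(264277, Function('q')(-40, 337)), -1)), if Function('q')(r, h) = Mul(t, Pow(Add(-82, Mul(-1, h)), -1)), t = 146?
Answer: Rational(-2337117034888, 36910639) ≈ -63318.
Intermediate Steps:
Function('q')(r, h) = Mul(146, Pow(Add(-82, Mul(-1, h)), -1))
Mul(Add(Mul(Add(-75485, -138805), Add(73282, 4806)), -57336), Pow(Add(264277, Function('q')(-40, 337)), -1)) = Mul(Add(Mul(Add(-75485, -138805), Add(73282, 4806)), -57336), Pow(Add(264277, Mul(-146, Pow(Add(82, 337), -1))), -1)) = Mul(Add(Mul(-214290, 78088), -57336), Pow(Add(264277, Mul(-146, Pow(419, -1))), -1)) = Mul(Add(-16733477520, -57336), Pow(Add(264277, Mul(-146, Rational(1, 419))), -1)) = Mul(-16733534856, Pow(Add(264277, Rational(-146, 419)), -1)) = Mul(-16733534856, Pow(Rational(110731917, 419), -1)) = Mul(-16733534856, Rational(419, 110731917)) = Rational(-2337117034888, 36910639)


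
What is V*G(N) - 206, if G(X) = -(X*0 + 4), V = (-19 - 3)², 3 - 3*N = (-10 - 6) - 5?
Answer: -2142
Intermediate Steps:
N = 8 (N = 1 - ((-10 - 6) - 5)/3 = 1 - (-16 - 5)/3 = 1 - ⅓*(-21) = 1 + 7 = 8)
V = 484 (V = (-22)² = 484)
G(X) = -4 (G(X) = -(0 + 4) = -1*4 = -4)
V*G(N) - 206 = 484*(-4) - 206 = -1936 - 206 = -2142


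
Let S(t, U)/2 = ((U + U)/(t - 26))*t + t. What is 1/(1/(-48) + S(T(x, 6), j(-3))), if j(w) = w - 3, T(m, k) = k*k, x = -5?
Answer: -240/3461 ≈ -0.069344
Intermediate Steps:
T(m, k) = k²
j(w) = -3 + w
S(t, U) = 2*t + 4*U*t/(-26 + t) (S(t, U) = 2*(((U + U)/(t - 26))*t + t) = 2*(((2*U)/(-26 + t))*t + t) = 2*((2*U/(-26 + t))*t + t) = 2*(2*U*t/(-26 + t) + t) = 2*(t + 2*U*t/(-26 + t)) = 2*t + 4*U*t/(-26 + t))
1/(1/(-48) + S(T(x, 6), j(-3))) = 1/(1/(-48) + 2*6²*(-26 + 6² + 2*(-3 - 3))/(-26 + 6²)) = 1/(-1/48 + 2*36*(-26 + 36 + 2*(-6))/(-26 + 36)) = 1/(-1/48 + 2*36*(-26 + 36 - 12)/10) = 1/(-1/48 + 2*36*(⅒)*(-2)) = 1/(-1/48 - 72/5) = 1/(-3461/240) = -240/3461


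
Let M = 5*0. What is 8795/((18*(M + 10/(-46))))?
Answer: -40457/18 ≈ -2247.6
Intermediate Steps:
M = 0
8795/((18*(M + 10/(-46)))) = 8795/((18*(0 + 10/(-46)))) = 8795/((18*(0 + 10*(-1/46)))) = 8795/((18*(0 - 5/23))) = 8795/((18*(-5/23))) = 8795/(-90/23) = 8795*(-23/90) = -40457/18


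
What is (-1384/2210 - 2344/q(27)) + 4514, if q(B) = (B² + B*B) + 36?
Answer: 3724201606/825435 ≈ 4511.8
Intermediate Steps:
q(B) = 36 + 2*B² (q(B) = (B² + B²) + 36 = 2*B² + 36 = 36 + 2*B²)
(-1384/2210 - 2344/q(27)) + 4514 = (-1384/2210 - 2344/(36 + 2*27²)) + 4514 = (-1384*1/2210 - 2344/(36 + 2*729)) + 4514 = (-692/1105 - 2344/(36 + 1458)) + 4514 = (-692/1105 - 2344/1494) + 4514 = (-692/1105 - 2344*1/1494) + 4514 = (-692/1105 - 1172/747) + 4514 = -1811984/825435 + 4514 = 3724201606/825435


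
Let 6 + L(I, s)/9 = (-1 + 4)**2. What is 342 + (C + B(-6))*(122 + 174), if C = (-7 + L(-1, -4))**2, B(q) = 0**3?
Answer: 118742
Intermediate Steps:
B(q) = 0
L(I, s) = 27 (L(I, s) = -54 + 9*(-1 + 4)**2 = -54 + 9*3**2 = -54 + 9*9 = -54 + 81 = 27)
C = 400 (C = (-7 + 27)**2 = 20**2 = 400)
342 + (C + B(-6))*(122 + 174) = 342 + (400 + 0)*(122 + 174) = 342 + 400*296 = 342 + 118400 = 118742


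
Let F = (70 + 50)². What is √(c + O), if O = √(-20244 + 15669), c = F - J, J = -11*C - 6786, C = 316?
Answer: √(24662 + 5*I*√183) ≈ 157.04 + 0.215*I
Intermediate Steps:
F = 14400 (F = 120² = 14400)
J = -10262 (J = -11*316 - 6786 = -3476 - 6786 = -10262)
c = 24662 (c = 14400 - 1*(-10262) = 14400 + 10262 = 24662)
O = 5*I*√183 (O = √(-4575) = 5*I*√183 ≈ 67.639*I)
√(c + O) = √(24662 + 5*I*√183)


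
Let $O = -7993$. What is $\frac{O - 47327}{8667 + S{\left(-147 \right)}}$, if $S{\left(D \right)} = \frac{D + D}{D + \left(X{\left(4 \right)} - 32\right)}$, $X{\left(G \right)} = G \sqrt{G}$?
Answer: $- \frac{3153240}{494117} \approx -6.3816$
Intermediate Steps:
$X{\left(G \right)} = G^{\frac{3}{2}}$
$S{\left(D \right)} = \frac{2 D}{-24 + D}$ ($S{\left(D \right)} = \frac{D + D}{D - \left(32 - 4^{\frac{3}{2}}\right)} = \frac{2 D}{D + \left(8 - 32\right)} = \frac{2 D}{D - 24} = \frac{2 D}{-24 + D}$)
$\frac{O - 47327}{8667 + S{\left(-147 \right)}} = \frac{-7993 - 47327}{8667 + 2 \left(-147\right) \frac{1}{-24 - 147}} = - \frac{55320}{8667 + 2 \left(-147\right) \frac{1}{-171}} = - \frac{55320}{8667 + 2 \left(-147\right) \left(- \frac{1}{171}\right)} = - \frac{55320}{8667 + \frac{98}{57}} = - \frac{55320}{\frac{494117}{57}} = \left(-55320\right) \frac{57}{494117} = - \frac{3153240}{494117}$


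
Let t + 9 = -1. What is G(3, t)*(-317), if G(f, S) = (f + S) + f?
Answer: 1268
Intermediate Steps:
t = -10 (t = -9 - 1 = -10)
G(f, S) = S + 2*f (G(f, S) = (S + f) + f = S + 2*f)
G(3, t)*(-317) = (-10 + 2*3)*(-317) = (-10 + 6)*(-317) = -4*(-317) = 1268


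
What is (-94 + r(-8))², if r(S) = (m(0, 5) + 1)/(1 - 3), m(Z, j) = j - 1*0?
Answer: 9409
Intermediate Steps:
m(Z, j) = j (m(Z, j) = j + 0 = j)
r(S) = -3 (r(S) = (5 + 1)/(1 - 3) = 6/(-2) = 6*(-½) = -3)
(-94 + r(-8))² = (-94 - 3)² = (-97)² = 9409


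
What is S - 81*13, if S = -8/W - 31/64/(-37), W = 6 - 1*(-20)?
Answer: -32424621/30784 ≈ -1053.3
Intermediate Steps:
W = 26 (W = 6 + 20 = 26)
S = -9069/30784 (S = -8/26 - 31/64/(-37) = -8*1/26 - 31*1/64*(-1/37) = -4/13 - 31/64*(-1/37) = -4/13 + 31/2368 = -9069/30784 ≈ -0.29460)
S - 81*13 = -9069/30784 - 81*13 = -9069/30784 - 1053 = -32424621/30784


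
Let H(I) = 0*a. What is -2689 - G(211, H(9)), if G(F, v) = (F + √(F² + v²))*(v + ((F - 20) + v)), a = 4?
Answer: -83291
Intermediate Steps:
H(I) = 0 (H(I) = 0*4 = 0)
G(F, v) = (F + √(F² + v²))*(-20 + F + 2*v) (G(F, v) = (F + √(F² + v²))*(v + ((-20 + F) + v)) = (F + √(F² + v²))*(v + (-20 + F + v)) = (F + √(F² + v²))*(-20 + F + 2*v))
-2689 - G(211, H(9)) = -2689 - (211² - 20*211 - 20*√(211² + 0²) + 211*√(211² + 0²) + 2*211*0 + 2*0*√(211² + 0²)) = -2689 - (44521 - 4220 - 20*√(44521 + 0) + 211*√(44521 + 0) + 0 + 2*0*√(44521 + 0)) = -2689 - (44521 - 4220 - 20*√44521 + 211*√44521 + 0 + 2*0*√44521) = -2689 - (44521 - 4220 - 20*211 + 211*211 + 0 + 2*0*211) = -2689 - (44521 - 4220 - 4220 + 44521 + 0 + 0) = -2689 - 1*80602 = -2689 - 80602 = -83291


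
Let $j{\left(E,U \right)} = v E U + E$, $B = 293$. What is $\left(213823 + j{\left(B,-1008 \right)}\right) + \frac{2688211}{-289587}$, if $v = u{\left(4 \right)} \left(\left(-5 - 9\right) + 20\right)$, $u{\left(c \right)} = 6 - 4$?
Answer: $- \frac{964330873255}{289587} \approx -3.33 \cdot 10^{6}$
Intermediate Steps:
$u{\left(c \right)} = 2$
$v = 12$ ($v = 2 \left(\left(-5 - 9\right) + 20\right) = 2 \left(-14 + 20\right) = 2 \cdot 6 = 12$)
$j{\left(E,U \right)} = E + 12 E U$ ($j{\left(E,U \right)} = 12 E U + E = E + 12 E U$)
$\left(213823 + j{\left(B,-1008 \right)}\right) + \frac{2688211}{-289587} = \left(213823 + 293 \left(1 + 12 \left(-1008\right)\right)\right) + \frac{2688211}{-289587} = \left(213823 + 293 \left(1 - 12096\right)\right) + 2688211 \left(- \frac{1}{289587}\right) = \left(213823 + 293 \left(-12095\right)\right) - \frac{2688211}{289587} = \left(213823 - 3543835\right) - \frac{2688211}{289587} = -3330012 - \frac{2688211}{289587} = - \frac{964330873255}{289587}$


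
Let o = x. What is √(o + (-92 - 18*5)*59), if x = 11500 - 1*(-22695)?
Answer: √23457 ≈ 153.16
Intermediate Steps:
x = 34195 (x = 11500 + 22695 = 34195)
o = 34195
√(o + (-92 - 18*5)*59) = √(34195 + (-92 - 18*5)*59) = √(34195 + (-92 - 90)*59) = √(34195 - 182*59) = √(34195 - 10738) = √23457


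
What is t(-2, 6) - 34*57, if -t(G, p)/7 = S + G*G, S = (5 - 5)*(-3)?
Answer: -1966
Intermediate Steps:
S = 0 (S = 0*(-3) = 0)
t(G, p) = -7*G**2 (t(G, p) = -7*(0 + G*G) = -7*(0 + G**2) = -7*G**2)
t(-2, 6) - 34*57 = -7*(-2)**2 - 34*57 = -7*4 - 1938 = -28 - 1938 = -1966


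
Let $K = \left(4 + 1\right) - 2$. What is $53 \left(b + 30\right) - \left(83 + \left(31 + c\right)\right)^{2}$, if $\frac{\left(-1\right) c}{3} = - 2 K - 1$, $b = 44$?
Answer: $-14303$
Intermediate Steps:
$K = 3$ ($K = 5 - 2 = 3$)
$c = 21$ ($c = - 3 \left(\left(-2\right) 3 - 1\right) = - 3 \left(-6 - 1\right) = \left(-3\right) \left(-7\right) = 21$)
$53 \left(b + 30\right) - \left(83 + \left(31 + c\right)\right)^{2} = 53 \left(44 + 30\right) - \left(83 + \left(31 + 21\right)\right)^{2} = 53 \cdot 74 - \left(83 + 52\right)^{2} = 3922 - 135^{2} = 3922 - 18225 = -14303$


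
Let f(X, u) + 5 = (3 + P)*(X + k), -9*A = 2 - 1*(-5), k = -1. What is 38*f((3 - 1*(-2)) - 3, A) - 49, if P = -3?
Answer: -239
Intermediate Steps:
A = -7/9 (A = -(2 - 1*(-5))/9 = -(2 + 5)/9 = -⅑*7 = -7/9 ≈ -0.77778)
f(X, u) = -5 (f(X, u) = -5 + (3 - 3)*(X - 1) = -5 + 0*(-1 + X) = -5 + 0 = -5)
38*f((3 - 1*(-2)) - 3, A) - 49 = 38*(-5) - 49 = -190 - 49 = -239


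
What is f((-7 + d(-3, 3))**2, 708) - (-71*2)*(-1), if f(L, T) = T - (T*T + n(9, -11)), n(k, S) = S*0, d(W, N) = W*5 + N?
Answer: -500698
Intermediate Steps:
d(W, N) = N + 5*W (d(W, N) = 5*W + N = N + 5*W)
n(k, S) = 0
f(L, T) = T - T**2 (f(L, T) = T - (T*T + 0) = T - (T**2 + 0) = T - T**2)
f((-7 + d(-3, 3))**2, 708) - (-71*2)*(-1) = 708*(1 - 1*708) - (-71*2)*(-1) = 708*(1 - 708) - (-142)*(-1) = 708*(-707) - 1*142 = -500556 - 142 = -500698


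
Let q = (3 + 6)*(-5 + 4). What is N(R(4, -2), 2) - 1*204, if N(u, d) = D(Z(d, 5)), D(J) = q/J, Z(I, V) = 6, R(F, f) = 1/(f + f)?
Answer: -411/2 ≈ -205.50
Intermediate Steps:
R(F, f) = 1/(2*f)
q = -9 (q = 9*(-1) = -9)
D(J) = -9/J
N(u, d) = -3/2 (N(u, d) = -9/6 = -9*⅙ = -3/2)
N(R(4, -2), 2) - 1*204 = -3/2 - 1*204 = -3/2 - 204 = -411/2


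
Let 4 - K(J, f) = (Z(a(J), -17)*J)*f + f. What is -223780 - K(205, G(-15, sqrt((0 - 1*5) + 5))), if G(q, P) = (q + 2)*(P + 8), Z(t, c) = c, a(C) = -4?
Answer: 138552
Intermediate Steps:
G(q, P) = (2 + q)*(8 + P)
K(J, f) = 4 - f + 17*J*f (K(J, f) = 4 - ((-17*J)*f + f) = 4 - (-17*J*f + f) = 4 - (f - 17*J*f) = 4 + (-f + 17*J*f) = 4 - f + 17*J*f)
-223780 - K(205, G(-15, sqrt((0 - 1*5) + 5))) = -223780 - (4 - (16 + 2*sqrt((0 - 1*5) + 5) + 8*(-15) + sqrt((0 - 1*5) + 5)*(-15)) + 17*205*(16 + 2*sqrt((0 - 1*5) + 5) + 8*(-15) + sqrt((0 - 1*5) + 5)*(-15))) = -223780 - (4 - (16 + 2*sqrt((0 - 5) + 5) - 120 + sqrt((0 - 5) + 5)*(-15)) + 17*205*(16 + 2*sqrt((0 - 5) + 5) - 120 + sqrt((0 - 5) + 5)*(-15))) = -223780 - (4 - (16 + 2*sqrt(-5 + 5) - 120 + sqrt(-5 + 5)*(-15)) + 17*205*(16 + 2*sqrt(-5 + 5) - 120 + sqrt(-5 + 5)*(-15))) = -223780 - (4 - (16 + 2*sqrt(0) - 120 + sqrt(0)*(-15)) + 17*205*(16 + 2*sqrt(0) - 120 + sqrt(0)*(-15))) = -223780 - (4 - (16 + 2*0 - 120 + 0*(-15)) + 17*205*(16 + 2*0 - 120 + 0*(-15))) = -223780 - (4 - (16 + 0 - 120 + 0) + 17*205*(16 + 0 - 120 + 0)) = -223780 - (4 - 1*(-104) + 17*205*(-104)) = -223780 - (4 + 104 - 362440) = -223780 - 1*(-362332) = -223780 + 362332 = 138552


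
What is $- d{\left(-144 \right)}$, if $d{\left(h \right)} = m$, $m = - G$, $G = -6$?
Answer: $-6$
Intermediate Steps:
$m = 6$ ($m = \left(-1\right) \left(-6\right) = 6$)
$d{\left(h \right)} = 6$
$- d{\left(-144 \right)} = \left(-1\right) 6 = -6$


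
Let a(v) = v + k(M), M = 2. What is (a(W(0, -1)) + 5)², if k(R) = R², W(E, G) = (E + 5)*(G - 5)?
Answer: 441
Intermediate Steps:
W(E, G) = (-5 + G)*(5 + E) (W(E, G) = (5 + E)*(-5 + G) = (-5 + G)*(5 + E))
a(v) = 4 + v (a(v) = v + 2² = v + 4 = 4 + v)
(a(W(0, -1)) + 5)² = ((4 + (-25 - 5*0 + 5*(-1) + 0*(-1))) + 5)² = ((4 + (-25 + 0 - 5 + 0)) + 5)² = ((4 - 30) + 5)² = (-26 + 5)² = (-21)² = 441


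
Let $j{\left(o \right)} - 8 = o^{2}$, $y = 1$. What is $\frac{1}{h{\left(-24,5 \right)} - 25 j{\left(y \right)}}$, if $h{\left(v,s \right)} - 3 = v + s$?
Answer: $- \frac{1}{241} \approx -0.0041494$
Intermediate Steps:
$j{\left(o \right)} = 8 + o^{2}$
$h{\left(v,s \right)} = 3 + s + v$ ($h{\left(v,s \right)} = 3 + \left(v + s\right) = 3 + \left(s + v\right) = 3 + s + v$)
$\frac{1}{h{\left(-24,5 \right)} - 25 j{\left(y \right)}} = \frac{1}{\left(3 + 5 - 24\right) - 25 \left(8 + 1^{2}\right)} = \frac{1}{-16 - 25 \left(8 + 1\right)} = \frac{1}{-16 - 225} = \frac{1}{-241} = - \frac{1}{241}$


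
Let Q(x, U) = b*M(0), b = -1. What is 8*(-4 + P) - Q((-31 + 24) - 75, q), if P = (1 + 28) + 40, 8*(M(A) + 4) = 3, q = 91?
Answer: 4131/8 ≈ 516.38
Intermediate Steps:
M(A) = -29/8 (M(A) = -4 + (1/8)*3 = -4 + 3/8 = -29/8)
Q(x, U) = 29/8 (Q(x, U) = -1*(-29/8) = 29/8)
P = 69 (P = 29 + 40 = 69)
8*(-4 + P) - Q((-31 + 24) - 75, q) = 8*(-4 + 69) - 1*29/8 = 8*65 - 29/8 = 520 - 29/8 = 4131/8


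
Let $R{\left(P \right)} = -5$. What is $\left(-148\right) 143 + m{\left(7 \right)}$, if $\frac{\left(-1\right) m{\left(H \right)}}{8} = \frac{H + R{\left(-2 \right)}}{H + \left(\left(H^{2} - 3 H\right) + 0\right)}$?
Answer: $- \frac{740756}{35} \approx -21164.0$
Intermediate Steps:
$m{\left(H \right)} = - \frac{8 \left(-5 + H\right)}{H^{2} - 2 H}$ ($m{\left(H \right)} = - 8 \frac{H - 5}{H + \left(\left(H^{2} - 3 H\right) + 0\right)} = - 8 \frac{-5 + H}{H + \left(H^{2} - 3 H\right)} = - 8 \frac{-5 + H}{H^{2} - 2 H} = - \frac{8 \left(-5 + H\right)}{H^{2} - 2 H}$)
$\left(-148\right) 143 + m{\left(7 \right)} = \left(-148\right) 143 + \frac{8 \left(5 - 7\right)}{7 \left(-2 + 7\right)} = -21164 + 8 \cdot \frac{1}{7} \cdot \frac{1}{5} \left(5 - 7\right) = -21164 + 8 \cdot \frac{1}{7} \cdot \frac{1}{5} \left(-2\right) = -21164 - \frac{16}{35} = - \frac{740756}{35}$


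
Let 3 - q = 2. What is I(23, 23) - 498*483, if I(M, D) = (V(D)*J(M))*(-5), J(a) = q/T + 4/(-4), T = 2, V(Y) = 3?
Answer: -481053/2 ≈ -2.4053e+5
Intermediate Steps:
q = 1 (q = 3 - 1*2 = 3 - 2 = 1)
J(a) = -½ (J(a) = 1/2 + 4/(-4) = 1*(½) + 4*(-¼) = ½ - 1 = -½)
I(M, D) = 15/2 (I(M, D) = (3*(-½))*(-5) = -3/2*(-5) = 15/2)
I(23, 23) - 498*483 = 15/2 - 498*483 = 15/2 - 240534 = -481053/2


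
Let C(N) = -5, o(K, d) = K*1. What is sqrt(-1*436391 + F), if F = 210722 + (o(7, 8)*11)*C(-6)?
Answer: I*sqrt(226054) ≈ 475.45*I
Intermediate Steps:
o(K, d) = K
F = 210337 (F = 210722 + (7*11)*(-5) = 210722 + 77*(-5) = 210722 - 385 = 210337)
sqrt(-1*436391 + F) = sqrt(-1*436391 + 210337) = sqrt(-436391 + 210337) = sqrt(-226054) = I*sqrt(226054)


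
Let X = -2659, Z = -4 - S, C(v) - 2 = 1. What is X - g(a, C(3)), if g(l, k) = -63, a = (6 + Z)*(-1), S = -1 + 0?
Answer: -2596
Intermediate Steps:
S = -1
C(v) = 3 (C(v) = 2 + 1 = 3)
Z = -3 (Z = -4 - 1*(-1) = -4 + 1 = -3)
a = -3 (a = (6 - 3)*(-1) = 3*(-1) = -3)
X - g(a, C(3)) = -2659 - 1*(-63) = -2659 + 63 = -2596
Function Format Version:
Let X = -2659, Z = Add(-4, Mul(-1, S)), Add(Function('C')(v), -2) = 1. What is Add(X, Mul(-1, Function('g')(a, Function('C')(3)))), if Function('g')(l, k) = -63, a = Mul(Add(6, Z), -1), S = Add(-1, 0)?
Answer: -2596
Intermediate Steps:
S = -1
Function('C')(v) = 3 (Function('C')(v) = Add(2, 1) = 3)
Z = -3 (Z = Add(-4, Mul(-1, -1)) = Add(-4, 1) = -3)
a = -3 (a = Mul(Add(6, -3), -1) = Mul(3, -1) = -3)
Add(X, Mul(-1, Function('g')(a, Function('C')(3)))) = Add(-2659, Mul(-1, -63)) = Add(-2659, 63) = -2596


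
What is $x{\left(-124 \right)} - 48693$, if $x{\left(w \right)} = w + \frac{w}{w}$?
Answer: $-48816$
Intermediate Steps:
$x{\left(w \right)} = 1 + w$ ($x{\left(w \right)} = w + 1 = 1 + w$)
$x{\left(-124 \right)} - 48693 = \left(1 - 124\right) - 48693 = -123 - 48693 = -48816$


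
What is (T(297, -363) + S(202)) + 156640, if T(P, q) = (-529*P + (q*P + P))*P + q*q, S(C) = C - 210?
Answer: -78305818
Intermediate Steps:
S(C) = -210 + C
T(P, q) = q**2 + P*(-528*P + P*q) (T(P, q) = (-529*P + (P*q + P))*P + q**2 = (-529*P + (P + P*q))*P + q**2 = (-528*P + P*q)*P + q**2 = P*(-528*P + P*q) + q**2 = q**2 + P*(-528*P + P*q))
(T(297, -363) + S(202)) + 156640 = (((-363)**2 - 528*297**2 - 363*297**2) + (-210 + 202)) + 156640 = ((131769 - 528*88209 - 363*88209) - 8) + 156640 = ((131769 - 46574352 - 32019867) - 8) + 156640 = (-78462450 - 8) + 156640 = -78462458 + 156640 = -78305818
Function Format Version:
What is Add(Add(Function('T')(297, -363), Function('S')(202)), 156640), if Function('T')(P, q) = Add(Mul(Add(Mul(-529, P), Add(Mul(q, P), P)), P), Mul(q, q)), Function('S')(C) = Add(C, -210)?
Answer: -78305818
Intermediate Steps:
Function('S')(C) = Add(-210, C)
Function('T')(P, q) = Add(Pow(q, 2), Mul(P, Add(Mul(-528, P), Mul(P, q)))) (Function('T')(P, q) = Add(Mul(Add(Mul(-529, P), Add(Mul(P, q), P)), P), Pow(q, 2)) = Add(Mul(Add(Mul(-529, P), Add(P, Mul(P, q))), P), Pow(q, 2)) = Add(Mul(Add(Mul(-528, P), Mul(P, q)), P), Pow(q, 2)) = Add(Mul(P, Add(Mul(-528, P), Mul(P, q))), Pow(q, 2)) = Add(Pow(q, 2), Mul(P, Add(Mul(-528, P), Mul(P, q)))))
Add(Add(Function('T')(297, -363), Function('S')(202)), 156640) = Add(Add(Add(Pow(-363, 2), Mul(-528, Pow(297, 2)), Mul(-363, Pow(297, 2))), Add(-210, 202)), 156640) = Add(Add(Add(131769, Mul(-528, 88209), Mul(-363, 88209)), -8), 156640) = Add(Add(Add(131769, -46574352, -32019867), -8), 156640) = Add(Add(-78462450, -8), 156640) = Add(-78462458, 156640) = -78305818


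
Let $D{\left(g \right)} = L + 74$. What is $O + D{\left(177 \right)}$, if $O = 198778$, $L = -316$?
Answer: $198536$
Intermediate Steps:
$D{\left(g \right)} = -242$ ($D{\left(g \right)} = -316 + 74 = -242$)
$O + D{\left(177 \right)} = 198778 - 242 = 198536$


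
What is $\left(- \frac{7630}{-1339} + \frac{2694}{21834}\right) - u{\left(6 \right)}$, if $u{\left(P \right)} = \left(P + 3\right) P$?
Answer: $- \frac{234754753}{4872621} \approx -48.178$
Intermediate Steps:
$u{\left(P \right)} = P \left(3 + P\right)$ ($u{\left(P \right)} = \left(3 + P\right) P = P \left(3 + P\right)$)
$\left(- \frac{7630}{-1339} + \frac{2694}{21834}\right) - u{\left(6 \right)} = \left(- \frac{7630}{-1339} + \frac{2694}{21834}\right) - 6 \left(3 + 6\right) = \left(\left(-7630\right) \left(- \frac{1}{1339}\right) + 2694 \cdot \frac{1}{21834}\right) - 6 \cdot 9 = \left(\frac{7630}{1339} + \frac{449}{3639}\right) - 54 = \frac{28366781}{4872621} - 54 = - \frac{234754753}{4872621}$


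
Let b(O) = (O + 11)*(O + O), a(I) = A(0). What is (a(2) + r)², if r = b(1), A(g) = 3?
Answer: 729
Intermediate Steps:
a(I) = 3
b(O) = 2*O*(11 + O) (b(O) = (11 + O)*(2*O) = 2*O*(11 + O))
r = 24 (r = 2*1*(11 + 1) = 2*1*12 = 24)
(a(2) + r)² = (3 + 24)² = 27² = 729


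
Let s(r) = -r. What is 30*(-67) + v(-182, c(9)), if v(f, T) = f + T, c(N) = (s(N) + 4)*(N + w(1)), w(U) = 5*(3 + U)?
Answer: -2337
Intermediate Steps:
w(U) = 15 + 5*U
c(N) = (4 - N)*(20 + N) (c(N) = (-N + 4)*(N + (15 + 5*1)) = (4 - N)*(N + (15 + 5)) = (4 - N)*(N + 20) = (4 - N)*(20 + N))
v(f, T) = T + f
30*(-67) + v(-182, c(9)) = 30*(-67) + ((80 - 1*9² - 16*9) - 182) = -2010 + ((80 - 1*81 - 144) - 182) = -2010 + ((80 - 81 - 144) - 182) = -2010 + (-145 - 182) = -2010 - 327 = -2337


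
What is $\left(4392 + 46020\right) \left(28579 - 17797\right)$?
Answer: $543542184$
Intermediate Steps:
$\left(4392 + 46020\right) \left(28579 - 17797\right) = 50412 \cdot 10782 = 543542184$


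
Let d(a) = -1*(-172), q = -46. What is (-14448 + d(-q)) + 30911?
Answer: 16635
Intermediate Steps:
d(a) = 172
(-14448 + d(-q)) + 30911 = (-14448 + 172) + 30911 = -14276 + 30911 = 16635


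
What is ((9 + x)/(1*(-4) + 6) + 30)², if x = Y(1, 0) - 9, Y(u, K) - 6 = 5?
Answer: 5041/4 ≈ 1260.3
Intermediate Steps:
Y(u, K) = 11 (Y(u, K) = 6 + 5 = 11)
x = 2 (x = 11 - 9 = 2)
((9 + x)/(1*(-4) + 6) + 30)² = ((9 + 2)/(1*(-4) + 6) + 30)² = (11/(-4 + 6) + 30)² = (11/2 + 30)² = (71/2)² = 5041/4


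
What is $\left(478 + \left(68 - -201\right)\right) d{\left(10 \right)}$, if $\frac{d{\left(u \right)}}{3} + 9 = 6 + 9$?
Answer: $13446$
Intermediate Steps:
$d{\left(u \right)} = 18$ ($d{\left(u \right)} = -27 + 3 \left(6 + 9\right) = -27 + 3 \cdot 15 = -27 + 45 = 18$)
$\left(478 + \left(68 - -201\right)\right) d{\left(10 \right)} = \left(478 + \left(68 - -201\right)\right) 18 = \left(478 + \left(68 + 201\right)\right) 18 = \left(478 + 269\right) 18 = 747 \cdot 18 = 13446$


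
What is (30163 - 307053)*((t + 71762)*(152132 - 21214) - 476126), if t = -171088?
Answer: 3600687914024660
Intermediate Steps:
(30163 - 307053)*((t + 71762)*(152132 - 21214) - 476126) = (30163 - 307053)*((-171088 + 71762)*(152132 - 21214) - 476126) = -276890*(-99326*130918 - 476126) = -276890*(-13003561268 - 476126) = -276890*(-13004037394) = 3600687914024660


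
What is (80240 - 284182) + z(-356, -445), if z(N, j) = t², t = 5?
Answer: -203917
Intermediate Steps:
z(N, j) = 25 (z(N, j) = 5² = 25)
(80240 - 284182) + z(-356, -445) = (80240 - 284182) + 25 = -203942 + 25 = -203917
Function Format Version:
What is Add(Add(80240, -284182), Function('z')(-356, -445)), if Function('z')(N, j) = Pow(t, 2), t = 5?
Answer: -203917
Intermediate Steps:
Function('z')(N, j) = 25 (Function('z')(N, j) = Pow(5, 2) = 25)
Add(Add(80240, -284182), Function('z')(-356, -445)) = Add(Add(80240, -284182), 25) = Add(-203942, 25) = -203917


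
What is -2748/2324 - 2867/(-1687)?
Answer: 10342/20003 ≈ 0.51702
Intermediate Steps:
-2748/2324 - 2867/(-1687) = -2748*1/2324 - 2867*(-1/1687) = -687/581 + 2867/1687 = 10342/20003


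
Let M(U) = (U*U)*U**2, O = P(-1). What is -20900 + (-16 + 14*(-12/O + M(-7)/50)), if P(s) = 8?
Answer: -506618/25 ≈ -20265.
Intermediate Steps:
O = 8
M(U) = U**4 (M(U) = U**2*U**2 = U**4)
-20900 + (-16 + 14*(-12/O + M(-7)/50)) = -20900 + (-16 + 14*(-12/8 + (-7)**4/50)) = -20900 + (-16 + 14*(-12*1/8 + 2401*(1/50))) = -20900 + (-16 + 14*(-3/2 + 2401/50)) = -20900 + (-16 + 14*(1163/25)) = -20900 + (-16 + 16282/25) = -20900 + 15882/25 = -506618/25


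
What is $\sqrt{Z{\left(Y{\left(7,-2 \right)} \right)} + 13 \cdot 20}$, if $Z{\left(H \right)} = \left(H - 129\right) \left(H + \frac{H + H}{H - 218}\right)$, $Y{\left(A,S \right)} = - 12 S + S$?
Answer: $\frac{i \sqrt{101429}}{7} \approx 45.497 i$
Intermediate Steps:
$Y{\left(A,S \right)} = - 11 S$
$Z{\left(H \right)} = \left(-129 + H\right) \left(H + \frac{2 H}{-218 + H}\right)$
$\sqrt{Z{\left(Y{\left(7,-2 \right)} \right)} + 13 \cdot 20} = \sqrt{\frac{\left(-11\right) \left(-2\right) \left(27864 + \left(\left(-11\right) \left(-2\right)\right)^{2} - 345 \left(\left(-11\right) \left(-2\right)\right)\right)}{-218 - -22} + 13 \cdot 20} = \sqrt{\frac{22 \left(27864 + 22^{2} - 7590\right)}{-218 + 22} + 260} = \sqrt{\frac{22 \left(27864 + 484 - 7590\right)}{-196} + 260} = \sqrt{22 \left(- \frac{1}{196}\right) 20758 + 260} = \sqrt{- \frac{114169}{49} + 260} = \sqrt{- \frac{101429}{49}} = \frac{i \sqrt{101429}}{7}$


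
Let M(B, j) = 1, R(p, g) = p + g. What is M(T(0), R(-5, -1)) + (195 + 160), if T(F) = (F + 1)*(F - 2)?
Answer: 356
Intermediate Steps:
T(F) = (1 + F)*(-2 + F)
R(p, g) = g + p
M(T(0), R(-5, -1)) + (195 + 160) = 1 + (195 + 160) = 1 + 355 = 356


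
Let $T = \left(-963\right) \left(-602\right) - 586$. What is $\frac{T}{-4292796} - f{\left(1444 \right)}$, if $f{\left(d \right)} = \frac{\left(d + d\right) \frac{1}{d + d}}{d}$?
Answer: $- \frac{210142739}{1549699356} \approx -0.1356$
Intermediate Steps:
$T = 579140$ ($T = 579726 - 586 = 579140$)
$f{\left(d \right)} = \frac{1}{d}$ ($f{\left(d \right)} = \frac{2 d \frac{1}{2 d}}{d} = 1 \frac{1}{d} = \frac{1}{d}$)
$\frac{T}{-4292796} - f{\left(1444 \right)} = \frac{579140}{-4292796} - \frac{1}{1444} = 579140 \left(- \frac{1}{4292796}\right) - \frac{1}{1444} = - \frac{144785}{1073199} - \frac{1}{1444} = - \frac{210142739}{1549699356}$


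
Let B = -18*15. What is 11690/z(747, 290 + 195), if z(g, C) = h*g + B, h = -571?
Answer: -11690/426807 ≈ -0.027389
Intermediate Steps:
B = -270
z(g, C) = -270 - 571*g (z(g, C) = -571*g - 270 = -270 - 571*g)
11690/z(747, 290 + 195) = 11690/(-270 - 571*747) = 11690/(-270 - 426537) = 11690/(-426807) = 11690*(-1/426807) = -11690/426807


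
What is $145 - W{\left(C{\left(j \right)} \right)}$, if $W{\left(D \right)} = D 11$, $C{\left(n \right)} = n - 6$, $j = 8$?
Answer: $123$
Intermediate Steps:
$C{\left(n \right)} = -6 + n$ ($C{\left(n \right)} = n - 6 = -6 + n$)
$W{\left(D \right)} = 11 D$
$145 - W{\left(C{\left(j \right)} \right)} = 145 - 11 \left(-6 + 8\right) = 145 - 11 \cdot 2 = 145 - 22 = 123$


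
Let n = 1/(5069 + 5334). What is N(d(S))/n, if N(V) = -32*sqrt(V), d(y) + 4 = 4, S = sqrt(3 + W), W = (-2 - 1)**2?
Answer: 0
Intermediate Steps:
W = 9 (W = (-3)**2 = 9)
S = 2*sqrt(3) (S = sqrt(3 + 9) = sqrt(12) = 2*sqrt(3) ≈ 3.4641)
d(y) = 0 (d(y) = -4 + 4 = 0)
n = 1/10403 ≈ 9.6126e-5
N(d(S))/n = (-32*sqrt(0))/(1/10403) = -32*0*10403 = 0*10403 = 0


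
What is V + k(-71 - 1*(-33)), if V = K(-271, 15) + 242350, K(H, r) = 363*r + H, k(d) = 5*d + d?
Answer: 247296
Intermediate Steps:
k(d) = 6*d
K(H, r) = H + 363*r
V = 247524 (V = (-271 + 363*15) + 242350 = (-271 + 5445) + 242350 = 5174 + 242350 = 247524)
V + k(-71 - 1*(-33)) = 247524 + 6*(-71 - 1*(-33)) = 247524 + 6*(-71 + 33) = 247524 + 6*(-38) = 247524 - 228 = 247296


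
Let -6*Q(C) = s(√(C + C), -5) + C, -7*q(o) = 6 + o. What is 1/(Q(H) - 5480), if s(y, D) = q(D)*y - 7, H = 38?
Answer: -3225278/17691187351 - 28*√19/17691187351 ≈ -0.00018232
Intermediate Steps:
q(o) = -6/7 - o/7 (q(o) = -(6 + o)/7 = -6/7 - o/7)
s(y, D) = -7 + y*(-6/7 - D/7) (s(y, D) = (-6/7 - D/7)*y - 7 = y*(-6/7 - D/7) - 7 = -7 + y*(-6/7 - D/7))
Q(C) = 7/6 - C/6 + √2*√C/42 (Q(C) = -((-7 - √(C + C)*(6 - 5)/7) + C)/6 = -((-7 - ⅐*√(2*C)*1) + C)/6 = -((-7 - ⅐*√2*√C*1) + C)/6 = -((-7 - √2*√C/7) + C)/6 = -(-7 + C - √2*√C/7)/6 = 7/6 - C/6 + √2*√C/42)
1/(Q(H) - 5480) = 1/((7/6 - ⅙*38 + √2*√38/42) - 5480) = 1/((7/6 - 19/3 + √19/21) - 5480) = 1/((-31/6 + √19/21) - 5480) = 1/(-32911/6 + √19/21)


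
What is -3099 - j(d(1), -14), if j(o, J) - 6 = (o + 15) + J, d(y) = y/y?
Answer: -3107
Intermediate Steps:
d(y) = 1
j(o, J) = 21 + J + o (j(o, J) = 6 + ((o + 15) + J) = 6 + ((15 + o) + J) = 6 + (15 + J + o) = 21 + J + o)
-3099 - j(d(1), -14) = -3099 - (21 - 14 + 1) = -3099 - 1*8 = -3099 - 8 = -3107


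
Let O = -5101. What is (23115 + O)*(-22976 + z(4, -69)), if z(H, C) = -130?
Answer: -416231484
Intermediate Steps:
(23115 + O)*(-22976 + z(4, -69)) = (23115 - 5101)*(-22976 - 130) = 18014*(-23106) = -416231484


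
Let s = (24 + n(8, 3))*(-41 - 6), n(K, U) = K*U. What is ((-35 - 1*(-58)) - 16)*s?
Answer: -15792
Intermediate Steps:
s = -2256 (s = (24 + 8*3)*(-41 - 6) = (24 + 24)*(-47) = 48*(-47) = -2256)
((-35 - 1*(-58)) - 16)*s = ((-35 - 1*(-58)) - 16)*(-2256) = ((-35 + 58) - 16)*(-2256) = (23 - 16)*(-2256) = 7*(-2256) = -15792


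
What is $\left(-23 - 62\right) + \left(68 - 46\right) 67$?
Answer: $1389$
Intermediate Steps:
$\left(-23 - 62\right) + \left(68 - 46\right) 67 = \left(-23 - 62\right) + 22 \cdot 67 = -85 + 1474 = 1389$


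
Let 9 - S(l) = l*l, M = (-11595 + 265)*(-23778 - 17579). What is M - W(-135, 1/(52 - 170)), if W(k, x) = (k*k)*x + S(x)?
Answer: 6524437679675/13924 ≈ 4.6857e+8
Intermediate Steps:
M = 468574810 (M = -11330*(-41357) = 468574810)
S(l) = 9 - l**2 (S(l) = 9 - l*l = 9 - l**2)
W(k, x) = 9 - x**2 + x*k**2 (W(k, x) = (k*k)*x + (9 - x**2) = k**2*x + (9 - x**2) = x*k**2 + (9 - x**2) = 9 - x**2 + x*k**2)
M - W(-135, 1/(52 - 170)) = 468574810 - (9 - (1/(52 - 170))**2 + (-135)**2/(52 - 170)) = 468574810 - (9 - (1/(-118))**2 + 18225/(-118)) = 468574810 - (9 - (-1/118)**2 - 1/118*18225) = 468574810 - (9 - 1*1/13924 - 18225/118) = 468574810 - (9 - 1/13924 - 18225/118) = 468574810 - 1*(-2025235/13924) = 468574810 + 2025235/13924 = 6524437679675/13924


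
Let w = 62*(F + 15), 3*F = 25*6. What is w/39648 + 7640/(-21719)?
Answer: -107691575/430557456 ≈ -0.25012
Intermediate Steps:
F = 50 (F = (25*6)/3 = (⅓)*150 = 50)
w = 4030 (w = 62*(50 + 15) = 62*65 = 4030)
w/39648 + 7640/(-21719) = 4030/39648 + 7640/(-21719) = 4030*(1/39648) + 7640*(-1/21719) = 2015/19824 - 7640/21719 = -107691575/430557456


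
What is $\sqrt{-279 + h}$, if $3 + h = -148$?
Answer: $i \sqrt{430} \approx 20.736 i$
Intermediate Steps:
$h = -151$ ($h = -3 - 148 = -151$)
$\sqrt{-279 + h} = \sqrt{-279 - 151} = \sqrt{-430} = i \sqrt{430}$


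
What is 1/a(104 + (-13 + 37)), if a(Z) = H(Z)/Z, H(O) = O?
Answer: 1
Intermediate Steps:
a(Z) = 1 (a(Z) = Z/Z = 1)
1/a(104 + (-13 + 37)) = 1/1 = 1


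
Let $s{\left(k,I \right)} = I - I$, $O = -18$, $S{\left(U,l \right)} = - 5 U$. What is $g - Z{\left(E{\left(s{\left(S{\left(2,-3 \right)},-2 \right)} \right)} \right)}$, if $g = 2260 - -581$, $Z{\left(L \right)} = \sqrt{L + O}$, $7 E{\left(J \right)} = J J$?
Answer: $2841 - 3 i \sqrt{2} \approx 2841.0 - 4.2426 i$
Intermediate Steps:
$s{\left(k,I \right)} = 0$
$E{\left(J \right)} = \frac{J^{2}}{7}$ ($E{\left(J \right)} = \frac{J J}{7} = \frac{J^{2}}{7}$)
$Z{\left(L \right)} = \sqrt{-18 + L}$ ($Z{\left(L \right)} = \sqrt{L - 18} = \sqrt{-18 + L}$)
$g = 2841$ ($g = 2260 + 581 = 2841$)
$g - Z{\left(E{\left(s{\left(S{\left(2,-3 \right)},-2 \right)} \right)} \right)} = 2841 - \sqrt{-18 + \frac{0^{2}}{7}} = 2841 - \sqrt{-18 + \frac{1}{7} \cdot 0} = 2841 - \sqrt{-18 + 0} = 2841 - \sqrt{-18} = 2841 - 3 i \sqrt{2}$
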